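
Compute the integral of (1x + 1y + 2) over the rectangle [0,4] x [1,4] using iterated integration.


By Fubini, integrate in x first, then y.
Step 1: Fix y, integrate over x in [0,4]:
  integral(1x + 1y + 2, x=0..4)
  = 1*(4^2 - 0^2)/2 + (1y + 2)*(4 - 0)
  = 8 + (1y + 2)*4
  = 8 + 4y + 8
  = 16 + 4y
Step 2: Integrate over y in [1,4]:
  integral(16 + 4y, y=1..4)
  = 16*3 + 4*(4^2 - 1^2)/2
  = 48 + 30
  = 78


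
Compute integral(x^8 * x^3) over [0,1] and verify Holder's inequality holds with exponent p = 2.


Step 1: Exact integral of f*g = integral(x^11, 0, 1) = 1/12
     = 0.083333
Step 2: Holder bound with p=2, q=2:
  ||f||_p = (integral x^16 dx)^(1/2) = (1/17)^(1/2) = 0.242536
  ||g||_q = (integral x^6 dx)^(1/2) = (1/7)^(1/2) = 0.377964
Step 3: Holder bound = ||f||_p * ||g||_q = 0.242536 * 0.377964 = 0.09167
Verification: 0.083333 <= 0.09167 (Holder holds)


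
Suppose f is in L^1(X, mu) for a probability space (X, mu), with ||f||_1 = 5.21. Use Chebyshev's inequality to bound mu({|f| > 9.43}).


Chebyshev/Markov inequality: mu(|f| > eps) <= (||f||_p / eps)^p
Step 1: ||f||_1 / eps = 5.21 / 9.43 = 0.552492
Step 2: Raise to power p = 1:
  (0.552492)^1 = 0.552492
Step 3: Therefore mu(|f| > 9.43) <= 0.552492


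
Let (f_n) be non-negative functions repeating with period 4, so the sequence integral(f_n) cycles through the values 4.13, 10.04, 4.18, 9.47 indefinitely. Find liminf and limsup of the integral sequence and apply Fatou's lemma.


The sequence (integral(f_n)) is periodic with period 4, repeating the values 4.13, 10.04, 4.18, 9.47 indefinitely.
Step 1: For a periodic sequence, every tail (a_m, a_(m+1), ...) contains all 4 period values infinitely often.
Step 2: Hence inf of every tail = min of the period values = min(4.13, 10.04, 4.18, 9.47) = 4.13.
        liminf_n integral(f_n) = sup over m of (inf of tail from m) = 4.13.
Step 3: Similarly sup of every tail = max of the period values = 10.04.
        limsup_n integral(f_n) = 10.04.
Step 4: Fatou's lemma: integral(liminf_n f_n) <= liminf_n integral(f_n) = 4.13.
        So the integral of the pointwise liminf is at most 4.13.


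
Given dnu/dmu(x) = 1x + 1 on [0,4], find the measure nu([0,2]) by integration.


nu(A) = integral_A (dnu/dmu) dmu = integral_0^2 (1x + 1) dx
Step 1: Antiderivative F(x) = (1/2)x^2 + 1x
Step 2: F(2) = (1/2)*2^2 + 1*2 = 2 + 2 = 4
Step 3: F(0) = (1/2)*0^2 + 1*0 = 0.0 + 0 = 0.0
Step 4: nu([0,2]) = F(2) - F(0) = 4 - 0.0 = 4


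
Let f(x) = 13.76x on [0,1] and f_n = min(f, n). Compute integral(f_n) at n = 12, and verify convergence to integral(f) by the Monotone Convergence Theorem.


f(x) = 13.76x on [0,1]; f_n(x) = min(13.76x, n). At n = 12:
Step 1: f(x) reaches 12 at x = 12/13.76 = 0.872093
Step 2: integral(f_12) = integral(13.76x, 0, 0.872093) + integral(12, 0.872093, 1)
       = 13.76*0.872093^2/2 + 12*(1 - 0.872093)
       = 5.232558 + 1.534884
       = 6.767442
Step 3: As n -> infinity, f_n increases to f, so by MCT integral(f_n) -> integral(f) = 13.76/2 = 6.88.
Convergence: integral(f_12) = 6.767442 -> 6.88 as n -> infinity


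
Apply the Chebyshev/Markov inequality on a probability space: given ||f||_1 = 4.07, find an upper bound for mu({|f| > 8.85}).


Chebyshev/Markov inequality: mu(|f| > eps) <= (||f||_p / eps)^p
Step 1: ||f||_1 / eps = 4.07 / 8.85 = 0.459887
Step 2: Raise to power p = 1:
  (0.459887)^1 = 0.459887
Step 3: Therefore mu(|f| > 8.85) <= 0.459887


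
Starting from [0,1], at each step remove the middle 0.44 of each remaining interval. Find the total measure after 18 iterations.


Step 1: At each step, fraction remaining = 1 - 0.44 = 0.56
Step 2: After 18 steps, measure = (0.56)^18
Result = 2.933489e-05


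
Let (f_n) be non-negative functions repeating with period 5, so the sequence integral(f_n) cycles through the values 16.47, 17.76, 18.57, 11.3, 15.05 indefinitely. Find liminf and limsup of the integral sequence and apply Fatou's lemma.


The sequence (integral(f_n)) is periodic with period 5, repeating the values 16.47, 17.76, 18.57, 11.3, 15.05 indefinitely.
Step 1: For a periodic sequence, every tail (a_m, a_(m+1), ...) contains all 5 period values infinitely often.
Step 2: Hence inf of every tail = min of the period values = min(16.47, 17.76, 18.57, 11.3, 15.05) = 11.3.
        liminf_n integral(f_n) = sup over m of (inf of tail from m) = 11.3.
Step 3: Similarly sup of every tail = max of the period values = 18.57.
        limsup_n integral(f_n) = 18.57.
Step 4: Fatou's lemma: integral(liminf_n f_n) <= liminf_n integral(f_n) = 11.3.
        So the integral of the pointwise liminf is at most 11.3.


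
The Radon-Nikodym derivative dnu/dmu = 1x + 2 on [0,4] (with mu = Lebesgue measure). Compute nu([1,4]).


nu(A) = integral_A (dnu/dmu) dmu = integral_1^4 (1x + 2) dx
Step 1: Antiderivative F(x) = (1/2)x^2 + 2x
Step 2: F(4) = (1/2)*4^2 + 2*4 = 8 + 8 = 16
Step 3: F(1) = (1/2)*1^2 + 2*1 = 0.5 + 2 = 2.5
Step 4: nu([1,4]) = F(4) - F(1) = 16 - 2.5 = 13.5


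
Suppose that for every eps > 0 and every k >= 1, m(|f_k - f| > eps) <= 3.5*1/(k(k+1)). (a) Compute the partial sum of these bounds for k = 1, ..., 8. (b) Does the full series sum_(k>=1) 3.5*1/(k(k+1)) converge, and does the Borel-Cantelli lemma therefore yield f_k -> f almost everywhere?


Step 1: List the terms 3.5*1/(k(k+1)) for k = 1 to 8:
  k=1: 1.75
  k=2: 0.583333
  k=3: 0.291667
  k=4: 0.175
  k=5: 0.116667
  k=6: 0.083333
  k=7: 0.0625
  k=8: 0.048611
Step 2: Partial sum = 1.75 + 0.583333 + 0.291667 + 0.175 + 0.116667 + 0.083333 + 0.0625 + 0.048611
     = 3.111111
Step 3: The full series sum_(k>=1) 3.5*1/(k(k+1)) converges (telescoping series sum 1/(k(k+1)) = 1; a constant multiple of a convergent series converges).
Step 4: Fix eps > 0. Since sum_k m(|f_k - f| > eps) < infinity, the Borel-Cantelli lemma gives
        m(limsup_k {|f_k - f| > eps}) = 0, i.e. for a.e. x, |f_k(x) - f(x)| <= eps for all large k.
        Applying this with eps = 1/j for j = 1, 2, ... and intersecting the countably many full-measure sets,
        for a.e. x we get limsup_k |f_k(x) - f(x)| <= 1/j for every j, hence f_k -> f almost everywhere.
Conclusion: series converges; Borel-Cantelli yields f_k -> f a.e.


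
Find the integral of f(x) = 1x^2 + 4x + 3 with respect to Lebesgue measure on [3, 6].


The Lebesgue integral of a Riemann-integrable function agrees with the Riemann integral.
Antiderivative F(x) = (1/3)x^3 + (4/2)x^2 + 3x
F(6) = (1/3)*6^3 + (4/2)*6^2 + 3*6
     = (1/3)*216 + (4/2)*36 + 3*6
     = 72 + 72 + 18
     = 162
F(3) = 36
Integral = F(6) - F(3) = 162 - 36 = 126


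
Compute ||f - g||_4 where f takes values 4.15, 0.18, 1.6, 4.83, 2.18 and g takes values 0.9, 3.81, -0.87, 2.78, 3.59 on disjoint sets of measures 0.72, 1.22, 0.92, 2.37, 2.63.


Step 1: Compute differences f_i - g_i:
  4.15 - 0.9 = 3.25
  0.18 - 3.81 = -3.63
  1.6 - -0.87 = 2.47
  4.83 - 2.78 = 2.05
  2.18 - 3.59 = -1.41
Step 2: Compute |diff|^4 * measure for each set:
  |3.25|^4 * 0.72 = 111.566406 * 0.72 = 80.327813
  |-3.63|^4 * 1.22 = 173.630694 * 1.22 = 211.829446
  |2.47|^4 * 0.92 = 37.220981 * 0.92 = 34.243302
  |2.05|^4 * 2.37 = 17.661006 * 2.37 = 41.856585
  |-1.41|^4 * 2.63 = 3.952542 * 2.63 = 10.395184
Step 3: Sum = 378.65233
Step 4: ||f-g||_4 = (378.65233)^(1/4) = 4.411235


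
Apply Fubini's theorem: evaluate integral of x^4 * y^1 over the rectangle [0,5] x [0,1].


By Fubini's theorem, the double integral factors as a product of single integrals:
Step 1: integral_0^5 x^4 dx = [x^5/5] from 0 to 5
     = 5^5/5 = 625
Step 2: integral_0^1 y^1 dy = [y^2/2] from 0 to 1
     = 1^2/2 = 0.5
Step 3: Double integral = 625 * 0.5 = 312.5


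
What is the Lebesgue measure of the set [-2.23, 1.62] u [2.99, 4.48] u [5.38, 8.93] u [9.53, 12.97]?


For pairwise disjoint intervals, m(union) = sum of lengths.
= (1.62 - -2.23) + (4.48 - 2.99) + (8.93 - 5.38) + (12.97 - 9.53)
= 3.85 + 1.49 + 3.55 + 3.44
= 12.33


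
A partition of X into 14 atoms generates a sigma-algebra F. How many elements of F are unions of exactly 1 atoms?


Each element of F is a union of some subset of the 14 atoms.
Elements that are unions of exactly 1 atoms correspond to 1-element subsets of the 14 atoms.
Count = C(14, 1) = 14! / (1! * 13!) = 14.


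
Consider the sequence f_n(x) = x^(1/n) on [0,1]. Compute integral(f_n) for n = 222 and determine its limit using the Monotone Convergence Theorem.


At n = 222: f_222(x) = x^(1/222).
Step 1: integral(x^(1/222), 0, 1) = [x^(1/222+1) / (1/222+1)] from 0 to 1
     = 1 / (1/222 + 1) = 1 / ((222+1)/222) = 222/(222+1)
     = 222/223 = 0.995516
Step 2: As n -> infinity, f_n(x) = x^(1/n) -> 1 for x in (0,1], and f_n is increasing in n.
By MCT, lim_n integral(f_n) = integral(lim_n f_n) = integral(1, 0, 1) = 1.
Step 3: Verify convergence: 222/223 = 0.995516 -> 1


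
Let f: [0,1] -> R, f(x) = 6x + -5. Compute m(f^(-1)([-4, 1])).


f^(-1)([-4, 1]) = {x : -4 <= 6x + -5 <= 1}
Solving: (-4 - -5)/6 <= x <= (1 - -5)/6
= [0.166667, 1]
Intersecting with [0,1]: [0.166667, 1]
Measure = 1 - 0.166667 = 0.833333


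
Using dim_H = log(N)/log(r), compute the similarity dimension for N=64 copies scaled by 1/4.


For a self-similar set with N copies scaled by 1/r:
dim_H = log(N)/log(r) = log(64)/log(4)
= 4.158883/1.386294
= 3


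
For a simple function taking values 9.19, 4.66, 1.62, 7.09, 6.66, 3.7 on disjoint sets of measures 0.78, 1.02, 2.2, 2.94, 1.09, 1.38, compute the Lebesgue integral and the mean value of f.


Step 1: Integral = sum(value_i * measure_i)
= 9.19*0.78 + 4.66*1.02 + 1.62*2.2 + 7.09*2.94 + 6.66*1.09 + 3.7*1.38
= 7.1682 + 4.7532 + 3.564 + 20.8446 + 7.2594 + 5.106
= 48.6954
Step 2: Total measure of domain = 0.78 + 1.02 + 2.2 + 2.94 + 1.09 + 1.38 = 9.41
Step 3: Average value = 48.6954 / 9.41 = 5.174857


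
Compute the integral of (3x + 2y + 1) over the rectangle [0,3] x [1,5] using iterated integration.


By Fubini, integrate in x first, then y.
Step 1: Fix y, integrate over x in [0,3]:
  integral(3x + 2y + 1, x=0..3)
  = 3*(3^2 - 0^2)/2 + (2y + 1)*(3 - 0)
  = 13.5 + (2y + 1)*3
  = 13.5 + 6y + 3
  = 16.5 + 6y
Step 2: Integrate over y in [1,5]:
  integral(16.5 + 6y, y=1..5)
  = 16.5*4 + 6*(5^2 - 1^2)/2
  = 66 + 72
  = 138


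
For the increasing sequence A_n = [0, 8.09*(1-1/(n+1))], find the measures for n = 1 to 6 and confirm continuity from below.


By continuity of measure from below: if A_n increases to A, then m(A_n) -> m(A).
Here A = [0, 8.09], so m(A) = 8.09
Step 1: a_1 = 8.09*(1 - 1/2) = 4.045, m(A_1) = 4.045
Step 2: a_2 = 8.09*(1 - 1/3) = 5.3933, m(A_2) = 5.3933
Step 3: a_3 = 8.09*(1 - 1/4) = 6.0675, m(A_3) = 6.0675
Step 4: a_4 = 8.09*(1 - 1/5) = 6.472, m(A_4) = 6.472
Step 5: a_5 = 8.09*(1 - 1/6) = 6.7417, m(A_5) = 6.7417
Step 6: a_6 = 8.09*(1 - 1/7) = 6.9343, m(A_6) = 6.9343
Limit: m(A_n) -> m([0,8.09]) = 8.09


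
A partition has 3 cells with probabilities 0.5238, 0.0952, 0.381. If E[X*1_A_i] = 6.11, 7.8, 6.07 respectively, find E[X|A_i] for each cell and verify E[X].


For each cell A_i: E[X|A_i] = E[X*1_A_i] / P(A_i)
Step 1: E[X|A_1] = 6.11 / 0.5238 = 11.664758
Step 2: E[X|A_2] = 7.8 / 0.0952 = 81.932773
Step 3: E[X|A_3] = 6.07 / 0.381 = 15.931759
Verification: E[X] = sum E[X*1_A_i] = 6.11 + 7.8 + 6.07 = 19.98


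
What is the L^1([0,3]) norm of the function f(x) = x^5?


Step 1: ||f||_1 = (integral_0^3 |x^5|^1 dx)^(1/1)
     = (integral_0^3 x^5 dx)^(1/1)
Step 2: integral_0^3 x^5 dx = [x^6/(6)] from 0 to 3 = 3^6/6
     = 729/6 = 121.5
Step 3: ||f||_1 = (121.5)^(1/1) = 121.5


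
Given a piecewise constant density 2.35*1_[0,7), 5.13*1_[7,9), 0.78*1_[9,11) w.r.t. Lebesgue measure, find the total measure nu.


Integrate each piece of the Radon-Nikodym derivative:
Step 1: integral_0^7 2.35 dx = 2.35*(7-0) = 2.35*7 = 16.45
Step 2: integral_7^9 5.13 dx = 5.13*(9-7) = 5.13*2 = 10.26
Step 3: integral_9^11 0.78 dx = 0.78*(11-9) = 0.78*2 = 1.56
Total: 16.45 + 10.26 + 1.56 = 28.27


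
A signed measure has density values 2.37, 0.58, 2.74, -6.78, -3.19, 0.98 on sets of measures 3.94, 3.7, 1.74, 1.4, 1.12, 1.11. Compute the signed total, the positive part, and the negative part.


Step 1: Compute signed measure on each set:
  Set 1: 2.37 * 3.94 = 9.3378
  Set 2: 0.58 * 3.7 = 2.146
  Set 3: 2.74 * 1.74 = 4.7676
  Set 4: -6.78 * 1.4 = -9.492
  Set 5: -3.19 * 1.12 = -3.5728
  Set 6: 0.98 * 1.11 = 1.0878
Step 2: Total signed measure = (9.3378) + (2.146) + (4.7676) + (-9.492) + (-3.5728) + (1.0878)
     = 4.2744
Step 3: Positive part mu+(X) = sum of positive contributions = 17.3392
Step 4: Negative part mu-(X) = |sum of negative contributions| = 13.0648


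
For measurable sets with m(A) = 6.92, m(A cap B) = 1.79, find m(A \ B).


m(A \ B) = m(A) - m(A n B)
= 6.92 - 1.79
= 5.13


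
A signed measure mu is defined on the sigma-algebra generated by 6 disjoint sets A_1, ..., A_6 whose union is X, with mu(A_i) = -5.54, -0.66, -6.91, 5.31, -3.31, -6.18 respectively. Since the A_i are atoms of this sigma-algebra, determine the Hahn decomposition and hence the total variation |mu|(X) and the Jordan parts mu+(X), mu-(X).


Step 1: Every measurable set is a union of atoms (the cells / points), so a Hahn decomposition is
  obtained by grouping atoms by sign: P = union of atoms with mu > 0, N = union of the remaining atoms.
  Atoms in P (indices): 4;  atoms in N (indices): 1, 2, 3, 5, 6
  Positive values: 5.31
  Negative values: -5.54, -0.66, -6.91, -3.31, -6.18
Step 2: mu+(X) = mu(P) = sum of positive atom values = 5.31
Step 3: mu-(X) = -mu(N) = sum of |negative atom values| = 22.6
Step 4: |mu|(X) = mu+(X) + mu-(X) = 5.31 + 22.6 = 27.91


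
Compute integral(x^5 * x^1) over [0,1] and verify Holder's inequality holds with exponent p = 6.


Step 1: Exact integral of f*g = integral(x^6, 0, 1) = 1/7
     = 0.142857
Step 2: Holder bound with p=6, q=1.2:
  ||f||_p = (integral x^30 dx)^(1/6) = (1/31)^(1/6) = 0.564209
  ||g||_q = (integral x^1.2 dx)^(1/1.2) = (1/2.2)^(1/1.2) = 0.518379
Step 3: Holder bound = ||f||_p * ||g||_q = 0.564209 * 0.518379 = 0.292474
Verification: 0.142857 <= 0.292474 (Holder holds)


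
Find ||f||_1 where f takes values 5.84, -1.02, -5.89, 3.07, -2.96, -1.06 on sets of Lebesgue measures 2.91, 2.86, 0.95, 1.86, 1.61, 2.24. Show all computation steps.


Step 1: Compute |f_i|^1 for each value:
  |5.84|^1 = 5.84
  |-1.02|^1 = 1.02
  |-5.89|^1 = 5.89
  |3.07|^1 = 3.07
  |-2.96|^1 = 2.96
  |-1.06|^1 = 1.06
Step 2: Multiply by measures and sum:
  5.84 * 2.91 = 16.9944
  1.02 * 2.86 = 2.9172
  5.89 * 0.95 = 5.5955
  3.07 * 1.86 = 5.7102
  2.96 * 1.61 = 4.7656
  1.06 * 2.24 = 2.3744
Sum = 16.9944 + 2.9172 + 5.5955 + 5.7102 + 4.7656 + 2.3744 = 38.3573
Step 3: Take the p-th root:
||f||_1 = (38.3573)^(1/1) = 38.3573


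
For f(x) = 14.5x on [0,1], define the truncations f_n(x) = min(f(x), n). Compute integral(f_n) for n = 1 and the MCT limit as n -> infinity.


f(x) = 14.5x on [0,1]; f_n(x) = min(14.5x, n). At n = 1:
Step 1: f(x) reaches 1 at x = 1/14.5 = 0.068966
Step 2: integral(f_1) = integral(14.5x, 0, 0.068966) + integral(1, 0.068966, 1)
       = 14.5*0.068966^2/2 + 1*(1 - 0.068966)
       = 0.034483 + 0.931034
       = 0.965517
Step 3: As n -> infinity, f_n increases to f, so by MCT integral(f_n) -> integral(f) = 14.5/2 = 7.25.
Convergence: integral(f_1) = 0.965517 -> 7.25 as n -> infinity


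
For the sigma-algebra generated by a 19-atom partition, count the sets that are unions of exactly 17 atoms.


Each element of F is a union of some subset of the 19 atoms.
Elements that are unions of exactly 17 atoms correspond to 17-element subsets of the 19 atoms.
Count = C(19, 17) = 19! / (17! * 2!) = 171.


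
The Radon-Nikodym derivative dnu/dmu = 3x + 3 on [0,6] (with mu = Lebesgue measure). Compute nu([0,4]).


nu(A) = integral_A (dnu/dmu) dmu = integral_0^4 (3x + 3) dx
Step 1: Antiderivative F(x) = (3/2)x^2 + 3x
Step 2: F(4) = (3/2)*4^2 + 3*4 = 24 + 12 = 36
Step 3: F(0) = (3/2)*0^2 + 3*0 = 0.0 + 0 = 0.0
Step 4: nu([0,4]) = F(4) - F(0) = 36 - 0.0 = 36


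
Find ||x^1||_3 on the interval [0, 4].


Step 1: ||f||_3 = (integral_0^4 |x^1|^3 dx)^(1/3)
     = (integral_0^4 x^3 dx)^(1/3)
Step 2: integral_0^4 x^3 dx = [x^4/(4)] from 0 to 4 = 4^4/4
     = 256/4 = 64
Step 3: ||f||_3 = (64)^(1/3) = 4


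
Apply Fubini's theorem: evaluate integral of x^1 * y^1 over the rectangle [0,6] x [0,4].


By Fubini's theorem, the double integral factors as a product of single integrals:
Step 1: integral_0^6 x^1 dx = [x^2/2] from 0 to 6
     = 6^2/2 = 18
Step 2: integral_0^4 y^1 dy = [y^2/2] from 0 to 4
     = 4^2/2 = 8
Step 3: Double integral = 18 * 8 = 144


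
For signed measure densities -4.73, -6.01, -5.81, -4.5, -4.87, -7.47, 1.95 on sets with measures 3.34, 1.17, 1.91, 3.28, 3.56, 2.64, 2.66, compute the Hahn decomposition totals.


Step 1: Compute signed measure on each set:
  Set 1: -4.73 * 3.34 = -15.7982
  Set 2: -6.01 * 1.17 = -7.0317
  Set 3: -5.81 * 1.91 = -11.0971
  Set 4: -4.5 * 3.28 = -14.76
  Set 5: -4.87 * 3.56 = -17.3372
  Set 6: -7.47 * 2.64 = -19.7208
  Set 7: 1.95 * 2.66 = 5.187
Step 2: Total signed measure = (-15.7982) + (-7.0317) + (-11.0971) + (-14.76) + (-17.3372) + (-19.7208) + (5.187)
     = -80.558
Step 3: Positive part mu+(X) = sum of positive contributions = 5.187
Step 4: Negative part mu-(X) = |sum of negative contributions| = 85.745


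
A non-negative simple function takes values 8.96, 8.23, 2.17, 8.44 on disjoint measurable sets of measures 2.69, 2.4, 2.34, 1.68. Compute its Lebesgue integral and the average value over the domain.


Step 1: Integral = sum(value_i * measure_i)
= 8.96*2.69 + 8.23*2.4 + 2.17*2.34 + 8.44*1.68
= 24.1024 + 19.752 + 5.0778 + 14.1792
= 63.1114
Step 2: Total measure of domain = 2.69 + 2.4 + 2.34 + 1.68 = 9.11
Step 3: Average value = 63.1114 / 9.11 = 6.927706


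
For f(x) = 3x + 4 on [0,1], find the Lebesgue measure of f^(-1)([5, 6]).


f^(-1)([5, 6]) = {x : 5 <= 3x + 4 <= 6}
Solving: (5 - 4)/3 <= x <= (6 - 4)/3
= [0.333333, 0.666667]
Intersecting with [0,1]: [0.333333, 0.666667]
Measure = 0.666667 - 0.333333 = 0.333333


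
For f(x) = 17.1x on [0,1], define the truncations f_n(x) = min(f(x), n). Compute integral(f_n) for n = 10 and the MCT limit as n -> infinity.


f(x) = 17.1x on [0,1]; f_n(x) = min(17.1x, n). At n = 10:
Step 1: f(x) reaches 10 at x = 10/17.1 = 0.584795
Step 2: integral(f_10) = integral(17.1x, 0, 0.584795) + integral(10, 0.584795, 1)
       = 17.1*0.584795^2/2 + 10*(1 - 0.584795)
       = 2.923977 + 4.152047
       = 7.076023
Step 3: As n -> infinity, f_n increases to f, so by MCT integral(f_n) -> integral(f) = 17.1/2 = 8.55.
Convergence: integral(f_10) = 7.076023 -> 8.55 as n -> infinity


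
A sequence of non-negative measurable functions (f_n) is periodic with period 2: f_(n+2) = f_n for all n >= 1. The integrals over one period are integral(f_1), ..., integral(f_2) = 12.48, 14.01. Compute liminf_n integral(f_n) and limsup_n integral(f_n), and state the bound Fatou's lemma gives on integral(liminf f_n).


The sequence (integral(f_n)) is periodic with period 2, repeating the values 12.48, 14.01 indefinitely.
Step 1: For a periodic sequence, every tail (a_m, a_(m+1), ...) contains all 2 period values infinitely often.
Step 2: Hence inf of every tail = min of the period values = min(12.48, 14.01) = 12.48.
        liminf_n integral(f_n) = sup over m of (inf of tail from m) = 12.48.
Step 3: Similarly sup of every tail = max of the period values = 14.01.
        limsup_n integral(f_n) = 14.01.
Step 4: Fatou's lemma: integral(liminf_n f_n) <= liminf_n integral(f_n) = 12.48.
        So the integral of the pointwise liminf is at most 12.48.


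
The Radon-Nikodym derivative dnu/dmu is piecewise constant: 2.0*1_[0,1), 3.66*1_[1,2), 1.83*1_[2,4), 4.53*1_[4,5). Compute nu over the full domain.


Integrate each piece of the Radon-Nikodym derivative:
Step 1: integral_0^1 2.0 dx = 2.0*(1-0) = 2.0*1 = 2
Step 2: integral_1^2 3.66 dx = 3.66*(2-1) = 3.66*1 = 3.66
Step 3: integral_2^4 1.83 dx = 1.83*(4-2) = 1.83*2 = 3.66
Step 4: integral_4^5 4.53 dx = 4.53*(5-4) = 4.53*1 = 4.53
Total: 2 + 3.66 + 3.66 + 4.53 = 13.85


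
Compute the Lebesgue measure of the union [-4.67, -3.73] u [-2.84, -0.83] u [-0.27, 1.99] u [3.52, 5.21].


For pairwise disjoint intervals, m(union) = sum of lengths.
= (-3.73 - -4.67) + (-0.83 - -2.84) + (1.99 - -0.27) + (5.21 - 3.52)
= 0.94 + 2.01 + 2.26 + 1.69
= 6.9


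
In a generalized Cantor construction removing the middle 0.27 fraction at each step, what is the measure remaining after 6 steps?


Step 1: At each step, fraction remaining = 1 - 0.27 = 0.73
Step 2: After 6 steps, measure = (0.73)^6
Step 3: Computing the power step by step:
  After step 1: 0.73
  After step 2: 0.5329
  After step 3: 0.389017
  After step 4: 0.283982
  After step 5: 0.207307
  ...
Result = 0.151334


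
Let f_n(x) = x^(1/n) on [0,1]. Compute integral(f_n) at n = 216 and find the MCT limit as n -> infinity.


At n = 216: f_216(x) = x^(1/216).
Step 1: integral(x^(1/216), 0, 1) = [x^(1/216+1) / (1/216+1)] from 0 to 1
     = 1 / (1/216 + 1) = 1 / ((216+1)/216) = 216/(216+1)
     = 216/217 = 0.995392
Step 2: As n -> infinity, f_n(x) = x^(1/n) -> 1 for x in (0,1], and f_n is increasing in n.
By MCT, lim_n integral(f_n) = integral(lim_n f_n) = integral(1, 0, 1) = 1.
Step 3: Verify convergence: 216/217 = 0.995392 -> 1


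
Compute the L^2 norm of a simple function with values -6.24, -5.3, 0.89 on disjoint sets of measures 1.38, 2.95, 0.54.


Step 1: Compute |f_i|^2 for each value:
  |-6.24|^2 = 38.9376
  |-5.3|^2 = 28.09
  |0.89|^2 = 0.7921
Step 2: Multiply by measures and sum:
  38.9376 * 1.38 = 53.733888
  28.09 * 2.95 = 82.8655
  0.7921 * 0.54 = 0.427734
Sum = 53.733888 + 82.8655 + 0.427734 = 137.027122
Step 3: Take the p-th root:
||f||_2 = (137.027122)^(1/2) = 11.705858


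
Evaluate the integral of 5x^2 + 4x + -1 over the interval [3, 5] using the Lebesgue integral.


The Lebesgue integral of a Riemann-integrable function agrees with the Riemann integral.
Antiderivative F(x) = (5/3)x^3 + (4/2)x^2 + -1x
F(5) = (5/3)*5^3 + (4/2)*5^2 + -1*5
     = (5/3)*125 + (4/2)*25 + -1*5
     = 208.333333 + 50 + -5
     = 253.333333
F(3) = 60
Integral = F(5) - F(3) = 253.333333 - 60 = 193.333333


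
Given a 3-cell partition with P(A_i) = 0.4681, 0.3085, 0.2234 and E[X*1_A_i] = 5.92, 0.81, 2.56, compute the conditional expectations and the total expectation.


For each cell A_i: E[X|A_i] = E[X*1_A_i] / P(A_i)
Step 1: E[X|A_1] = 5.92 / 0.4681 = 12.64687
Step 2: E[X|A_2] = 0.81 / 0.3085 = 2.625608
Step 3: E[X|A_3] = 2.56 / 0.2234 = 11.459266
Verification: E[X] = sum E[X*1_A_i] = 5.92 + 0.81 + 2.56 = 9.29


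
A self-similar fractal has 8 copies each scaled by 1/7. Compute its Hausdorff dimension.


For a self-similar set with N copies scaled by 1/r:
dim_H = log(N)/log(r) = log(8)/log(7)
= 2.079442/1.94591
= 1.068622


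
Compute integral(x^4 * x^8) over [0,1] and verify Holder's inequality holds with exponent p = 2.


Step 1: Exact integral of f*g = integral(x^12, 0, 1) = 1/13
     = 0.076923
Step 2: Holder bound with p=2, q=2:
  ||f||_p = (integral x^8 dx)^(1/2) = (1/9)^(1/2) = 0.333333
  ||g||_q = (integral x^16 dx)^(1/2) = (1/17)^(1/2) = 0.242536
Step 3: Holder bound = ||f||_p * ||g||_q = 0.333333 * 0.242536 = 0.080845
Verification: 0.076923 <= 0.080845 (Holder holds)


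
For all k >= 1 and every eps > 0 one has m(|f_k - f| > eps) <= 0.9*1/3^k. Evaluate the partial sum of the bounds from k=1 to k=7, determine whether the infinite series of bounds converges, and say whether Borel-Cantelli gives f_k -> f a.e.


Step 1: List the terms 0.9*1/3^k for k = 1 to 7:
  k=1: 0.3
  k=2: 0.1
  k=3: 0.033333
  k=4: 0.011111
  k=5: 0.003704
  k=6: 0.001235
  k=7: 4.115226e-04
Step 2: Partial sum = 0.3 + 0.1 + 0.033333 + 0.011111 + 0.003704 + 0.001235 + 4.115226e-04
     = 0.449794
Step 3: The full series sum_(k>=1) 0.9*1/3^k converges (geometric series with ratio 1/3 < 1; a constant multiple of a convergent series converges).
Step 4: Fix eps > 0. Since sum_k m(|f_k - f| > eps) < infinity, the Borel-Cantelli lemma gives
        m(limsup_k {|f_k - f| > eps}) = 0, i.e. for a.e. x, |f_k(x) - f(x)| <= eps for all large k.
        Applying this with eps = 1/j for j = 1, 2, ... and intersecting the countably many full-measure sets,
        for a.e. x we get limsup_k |f_k(x) - f(x)| <= 1/j for every j, hence f_k -> f almost everywhere.
Conclusion: series converges; Borel-Cantelli yields f_k -> f a.e.


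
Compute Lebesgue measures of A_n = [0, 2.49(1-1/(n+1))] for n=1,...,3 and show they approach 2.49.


By continuity of measure from below: if A_n increases to A, then m(A_n) -> m(A).
Here A = [0, 2.49], so m(A) = 2.49
Step 1: a_1 = 2.49*(1 - 1/2) = 1.245, m(A_1) = 1.245
Step 2: a_2 = 2.49*(1 - 1/3) = 1.66, m(A_2) = 1.66
Step 3: a_3 = 2.49*(1 - 1/4) = 1.8675, m(A_3) = 1.8675
Limit: m(A_n) -> m([0,2.49]) = 2.49


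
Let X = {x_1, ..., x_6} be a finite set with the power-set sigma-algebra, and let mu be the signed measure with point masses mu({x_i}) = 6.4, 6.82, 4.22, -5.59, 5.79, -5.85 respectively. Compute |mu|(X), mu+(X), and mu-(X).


Step 1: Every measurable set is a union of atoms (the cells / points), so a Hahn decomposition is
  obtained by grouping atoms by sign: P = union of atoms with mu > 0, N = union of the remaining atoms.
  Atoms in P (indices): 1, 2, 3, 5;  atoms in N (indices): 4, 6
  Positive values: 6.4, 6.82, 4.22, 5.79
  Negative values: -5.59, -5.85
Step 2: mu+(X) = mu(P) = sum of positive atom values = 23.23
Step 3: mu-(X) = -mu(N) = sum of |negative atom values| = 11.44
Step 4: |mu|(X) = mu+(X) + mu-(X) = 23.23 + 11.44 = 34.67


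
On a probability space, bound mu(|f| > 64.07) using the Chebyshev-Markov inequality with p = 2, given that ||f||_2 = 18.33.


Chebyshev/Markov inequality: mu(|f| > eps) <= (||f||_p / eps)^p
Step 1: ||f||_2 / eps = 18.33 / 64.07 = 0.286093
Step 2: Raise to power p = 2:
  (0.286093)^2 = 0.081849
Step 3: Therefore mu(|f| > 64.07) <= 0.081849


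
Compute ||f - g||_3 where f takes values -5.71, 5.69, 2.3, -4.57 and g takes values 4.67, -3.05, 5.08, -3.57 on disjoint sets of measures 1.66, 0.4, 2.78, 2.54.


Step 1: Compute differences f_i - g_i:
  -5.71 - 4.67 = -10.38
  5.69 - -3.05 = 8.74
  2.3 - 5.08 = -2.78
  -4.57 - -3.57 = -1
Step 2: Compute |diff|^3 * measure for each set:
  |-10.38|^3 * 1.66 = 1118.386872 * 1.66 = 1856.522208
  |8.74|^3 * 0.4 = 667.627624 * 0.4 = 267.05105
  |-2.78|^3 * 2.78 = 21.484952 * 2.78 = 59.728167
  |-1|^3 * 2.54 = 1 * 2.54 = 2.54
Step 3: Sum = 2185.841424
Step 4: ||f-g||_3 = (2185.841424)^(1/3) = 12.977954


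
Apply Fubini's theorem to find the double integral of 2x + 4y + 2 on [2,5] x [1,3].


By Fubini, integrate in x first, then y.
Step 1: Fix y, integrate over x in [2,5]:
  integral(2x + 4y + 2, x=2..5)
  = 2*(5^2 - 2^2)/2 + (4y + 2)*(5 - 2)
  = 21 + (4y + 2)*3
  = 21 + 12y + 6
  = 27 + 12y
Step 2: Integrate over y in [1,3]:
  integral(27 + 12y, y=1..3)
  = 27*2 + 12*(3^2 - 1^2)/2
  = 54 + 48
  = 102


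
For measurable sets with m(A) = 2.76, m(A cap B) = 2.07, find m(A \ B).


m(A \ B) = m(A) - m(A n B)
= 2.76 - 2.07
= 0.69


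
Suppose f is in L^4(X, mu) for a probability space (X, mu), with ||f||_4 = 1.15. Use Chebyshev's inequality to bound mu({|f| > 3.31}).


Chebyshev/Markov inequality: mu(|f| > eps) <= (||f||_p / eps)^p
Step 1: ||f||_4 / eps = 1.15 / 3.31 = 0.347432
Step 2: Raise to power p = 4:
  (0.347432)^4 = 0.014571
Step 3: Therefore mu(|f| > 3.31) <= 0.014571


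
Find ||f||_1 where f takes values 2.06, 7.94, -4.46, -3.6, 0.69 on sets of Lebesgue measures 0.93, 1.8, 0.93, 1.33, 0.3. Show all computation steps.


Step 1: Compute |f_i|^1 for each value:
  |2.06|^1 = 2.06
  |7.94|^1 = 7.94
  |-4.46|^1 = 4.46
  |-3.6|^1 = 3.6
  |0.69|^1 = 0.69
Step 2: Multiply by measures and sum:
  2.06 * 0.93 = 1.9158
  7.94 * 1.8 = 14.292
  4.46 * 0.93 = 4.1478
  3.6 * 1.33 = 4.788
  0.69 * 0.3 = 0.207
Sum = 1.9158 + 14.292 + 4.1478 + 4.788 + 0.207 = 25.3506
Step 3: Take the p-th root:
||f||_1 = (25.3506)^(1/1) = 25.3506


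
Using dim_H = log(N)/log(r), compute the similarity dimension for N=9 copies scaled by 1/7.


For a self-similar set with N copies scaled by 1/r:
dim_H = log(N)/log(r) = log(9)/log(7)
= 2.197225/1.94591
= 1.12915


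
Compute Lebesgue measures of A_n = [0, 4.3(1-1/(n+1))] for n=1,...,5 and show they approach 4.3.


By continuity of measure from below: if A_n increases to A, then m(A_n) -> m(A).
Here A = [0, 4.3], so m(A) = 4.3
Step 1: a_1 = 4.3*(1 - 1/2) = 2.15, m(A_1) = 2.15
Step 2: a_2 = 4.3*(1 - 1/3) = 2.8667, m(A_2) = 2.8667
Step 3: a_3 = 4.3*(1 - 1/4) = 3.225, m(A_3) = 3.225
Step 4: a_4 = 4.3*(1 - 1/5) = 3.44, m(A_4) = 3.44
Step 5: a_5 = 4.3*(1 - 1/6) = 3.5833, m(A_5) = 3.5833
Limit: m(A_n) -> m([0,4.3]) = 4.3


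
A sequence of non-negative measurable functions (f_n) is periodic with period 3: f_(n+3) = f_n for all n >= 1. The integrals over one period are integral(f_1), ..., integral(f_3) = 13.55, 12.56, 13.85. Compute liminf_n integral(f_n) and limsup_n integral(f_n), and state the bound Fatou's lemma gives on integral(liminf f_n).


The sequence (integral(f_n)) is periodic with period 3, repeating the values 13.55, 12.56, 13.85 indefinitely.
Step 1: For a periodic sequence, every tail (a_m, a_(m+1), ...) contains all 3 period values infinitely often.
Step 2: Hence inf of every tail = min of the period values = min(13.55, 12.56, 13.85) = 12.56.
        liminf_n integral(f_n) = sup over m of (inf of tail from m) = 12.56.
Step 3: Similarly sup of every tail = max of the period values = 13.85.
        limsup_n integral(f_n) = 13.85.
Step 4: Fatou's lemma: integral(liminf_n f_n) <= liminf_n integral(f_n) = 12.56.
        So the integral of the pointwise liminf is at most 12.56.


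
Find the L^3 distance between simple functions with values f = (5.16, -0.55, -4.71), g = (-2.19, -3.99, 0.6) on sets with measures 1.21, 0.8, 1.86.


Step 1: Compute differences f_i - g_i:
  5.16 - -2.19 = 7.35
  -0.55 - -3.99 = 3.44
  -4.71 - 0.6 = -5.31
Step 2: Compute |diff|^3 * measure for each set:
  |7.35|^3 * 1.21 = 397.065375 * 1.21 = 480.449104
  |3.44|^3 * 0.8 = 40.707584 * 0.8 = 32.566067
  |-5.31|^3 * 1.86 = 149.721291 * 1.86 = 278.481601
Step 3: Sum = 791.496772
Step 4: ||f-g||_3 = (791.496772)^(1/3) = 9.25017


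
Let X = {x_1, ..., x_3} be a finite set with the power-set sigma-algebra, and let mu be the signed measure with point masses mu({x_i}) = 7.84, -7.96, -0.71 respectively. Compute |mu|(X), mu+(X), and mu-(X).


Step 1: Every measurable set is a union of atoms (the cells / points), so a Hahn decomposition is
  obtained by grouping atoms by sign: P = union of atoms with mu > 0, N = union of the remaining atoms.
  Atoms in P (indices): 1;  atoms in N (indices): 2, 3
  Positive values: 7.84
  Negative values: -7.96, -0.71
Step 2: mu+(X) = mu(P) = sum of positive atom values = 7.84
Step 3: mu-(X) = -mu(N) = sum of |negative atom values| = 8.67
Step 4: |mu|(X) = mu+(X) + mu-(X) = 7.84 + 8.67 = 16.51


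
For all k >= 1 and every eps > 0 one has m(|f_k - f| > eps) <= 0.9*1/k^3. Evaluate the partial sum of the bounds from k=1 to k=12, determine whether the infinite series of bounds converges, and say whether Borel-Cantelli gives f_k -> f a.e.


Step 1: List the terms 0.9*1/k^3 for k = 1 to 12:
  k=1: 0.9
  k=2: 0.1125
  k=3: 0.033333
  k=4: 0.014063
  k=5: 0.0072
  k=6: 0.004167
  k=7: 0.002624
  k=8: 0.001758
  k=9: 0.001235
  k=10: 9.000000e-04
  k=11: 6.761833e-04
  k=12: 5.208333e-04
Step 2: Partial sum = 0.9 + 0.1125 + 0.033333 + 0.014063 + 0.0072 + 0.004167 + 0.002624 + 0.001758 + 0.001235 + 9.000000e-04 + 6.761833e-04 + 5.208333e-04
     = 1.078976
Step 3: The full series sum_(k>=1) 0.9*1/k^3 converges (p-series with p = 3 > 1; a constant multiple of a convergent series converges).
Step 4: Fix eps > 0. Since sum_k m(|f_k - f| > eps) < infinity, the Borel-Cantelli lemma gives
        m(limsup_k {|f_k - f| > eps}) = 0, i.e. for a.e. x, |f_k(x) - f(x)| <= eps for all large k.
        Applying this with eps = 1/j for j = 1, 2, ... and intersecting the countably many full-measure sets,
        for a.e. x we get limsup_k |f_k(x) - f(x)| <= 1/j for every j, hence f_k -> f almost everywhere.
Conclusion: series converges; Borel-Cantelli yields f_k -> f a.e.


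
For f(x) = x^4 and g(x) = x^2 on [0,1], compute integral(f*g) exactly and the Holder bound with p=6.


Step 1: Exact integral of f*g = integral(x^6, 0, 1) = 1/7
     = 0.142857
Step 2: Holder bound with p=6, q=1.2:
  ||f||_p = (integral x^24 dx)^(1/6) = (1/25)^(1/6) = 0.584804
  ||g||_q = (integral x^2.4 dx)^(1/1.2) = (1/3.4)^(1/1.2) = 0.360662
Step 3: Holder bound = ||f||_p * ||g||_q = 0.584804 * 0.360662 = 0.210917
Verification: 0.142857 <= 0.210917 (Holder holds)


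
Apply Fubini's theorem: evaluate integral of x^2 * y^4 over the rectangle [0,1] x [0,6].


By Fubini's theorem, the double integral factors as a product of single integrals:
Step 1: integral_0^1 x^2 dx = [x^3/3] from 0 to 1
     = 1^3/3 = 0.333333
Step 2: integral_0^6 y^4 dy = [y^5/5] from 0 to 6
     = 6^5/5 = 1555.2
Step 3: Double integral = 0.333333 * 1555.2 = 518.4


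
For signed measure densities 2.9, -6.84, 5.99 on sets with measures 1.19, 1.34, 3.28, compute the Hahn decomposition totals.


Step 1: Compute signed measure on each set:
  Set 1: 2.9 * 1.19 = 3.451
  Set 2: -6.84 * 1.34 = -9.1656
  Set 3: 5.99 * 3.28 = 19.6472
Step 2: Total signed measure = (3.451) + (-9.1656) + (19.6472)
     = 13.9326
Step 3: Positive part mu+(X) = sum of positive contributions = 23.0982
Step 4: Negative part mu-(X) = |sum of negative contributions| = 9.1656


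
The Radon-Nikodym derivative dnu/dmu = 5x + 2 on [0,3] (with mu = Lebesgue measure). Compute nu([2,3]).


nu(A) = integral_A (dnu/dmu) dmu = integral_2^3 (5x + 2) dx
Step 1: Antiderivative F(x) = (5/2)x^2 + 2x
Step 2: F(3) = (5/2)*3^2 + 2*3 = 22.5 + 6 = 28.5
Step 3: F(2) = (5/2)*2^2 + 2*2 = 10 + 4 = 14
Step 4: nu([2,3]) = F(3) - F(2) = 28.5 - 14 = 14.5


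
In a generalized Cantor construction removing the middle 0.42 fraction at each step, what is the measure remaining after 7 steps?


Step 1: At each step, fraction remaining = 1 - 0.42 = 0.58
Step 2: After 7 steps, measure = (0.58)^7
Result = 0.02208


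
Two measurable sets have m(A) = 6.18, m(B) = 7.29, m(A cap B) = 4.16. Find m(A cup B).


By inclusion-exclusion: m(A u B) = m(A) + m(B) - m(A n B)
= 6.18 + 7.29 - 4.16
= 9.31


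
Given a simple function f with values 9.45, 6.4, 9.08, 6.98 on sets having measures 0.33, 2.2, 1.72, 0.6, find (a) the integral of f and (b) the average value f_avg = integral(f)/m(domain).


Step 1: Integral = sum(value_i * measure_i)
= 9.45*0.33 + 6.4*2.2 + 9.08*1.72 + 6.98*0.6
= 3.1185 + 14.08 + 15.6176 + 4.188
= 37.0041
Step 2: Total measure of domain = 0.33 + 2.2 + 1.72 + 0.6 = 4.85
Step 3: Average value = 37.0041 / 4.85 = 7.629711


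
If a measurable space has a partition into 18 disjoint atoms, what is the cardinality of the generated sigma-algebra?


Each element of the sigma-algebra is a union of some subset of the 18 atoms.
The number of such subsets is 2^18 = 262144.


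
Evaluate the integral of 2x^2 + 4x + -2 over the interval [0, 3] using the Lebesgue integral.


The Lebesgue integral of a Riemann-integrable function agrees with the Riemann integral.
Antiderivative F(x) = (2/3)x^3 + (4/2)x^2 + -2x
F(3) = (2/3)*3^3 + (4/2)*3^2 + -2*3
     = (2/3)*27 + (4/2)*9 + -2*3
     = 18 + 18 + -6
     = 30
F(0) = 0.0
Integral = F(3) - F(0) = 30 - 0.0 = 30


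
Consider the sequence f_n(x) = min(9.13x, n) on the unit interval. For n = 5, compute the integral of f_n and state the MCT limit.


f(x) = 9.13x on [0,1]; f_n(x) = min(9.13x, n). At n = 5:
Step 1: f(x) reaches 5 at x = 5/9.13 = 0.547645
Step 2: integral(f_5) = integral(9.13x, 0, 0.547645) + integral(5, 0.547645, 1)
       = 9.13*0.547645^2/2 + 5*(1 - 0.547645)
       = 1.369113 + 2.261774
       = 3.630887
Step 3: As n -> infinity, f_n increases to f, so by MCT integral(f_n) -> integral(f) = 9.13/2 = 4.565.
Convergence: integral(f_5) = 3.630887 -> 4.565 as n -> infinity


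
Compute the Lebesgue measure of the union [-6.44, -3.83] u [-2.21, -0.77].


For pairwise disjoint intervals, m(union) = sum of lengths.
= (-3.83 - -6.44) + (-0.77 - -2.21)
= 2.61 + 1.44
= 4.05


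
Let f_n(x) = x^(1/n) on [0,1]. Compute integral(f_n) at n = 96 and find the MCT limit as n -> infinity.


At n = 96: f_96(x) = x^(1/96).
Step 1: integral(x^(1/96), 0, 1) = [x^(1/96+1) / (1/96+1)] from 0 to 1
     = 1 / (1/96 + 1) = 1 / ((96+1)/96) = 96/(96+1)
     = 96/97 = 0.989691
Step 2: As n -> infinity, f_n(x) = x^(1/n) -> 1 for x in (0,1], and f_n is increasing in n.
By MCT, lim_n integral(f_n) = integral(lim_n f_n) = integral(1, 0, 1) = 1.
Step 3: Verify convergence: 96/97 = 0.989691 -> 1


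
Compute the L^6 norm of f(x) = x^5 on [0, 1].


Step 1: ||f||_6 = (integral_0^1 |x^5|^6 dx)^(1/6)
     = (integral_0^1 x^30 dx)^(1/6)
Step 2: integral_0^1 x^30 dx = [x^31/(31)] from 0 to 1 = 1^31/31
     = 1/31 = 0.032258
Step 3: ||f||_6 = (0.032258)^(1/6) = 0.564209


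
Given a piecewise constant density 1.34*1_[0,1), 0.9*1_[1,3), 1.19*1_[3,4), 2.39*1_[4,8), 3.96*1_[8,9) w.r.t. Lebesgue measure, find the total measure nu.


Integrate each piece of the Radon-Nikodym derivative:
Step 1: integral_0^1 1.34 dx = 1.34*(1-0) = 1.34*1 = 1.34
Step 2: integral_1^3 0.9 dx = 0.9*(3-1) = 0.9*2 = 1.8
Step 3: integral_3^4 1.19 dx = 1.19*(4-3) = 1.19*1 = 1.19
Step 4: integral_4^8 2.39 dx = 2.39*(8-4) = 2.39*4 = 9.56
Step 5: integral_8^9 3.96 dx = 3.96*(9-8) = 3.96*1 = 3.96
Total: 1.34 + 1.8 + 1.19 + 9.56 + 3.96 = 17.85


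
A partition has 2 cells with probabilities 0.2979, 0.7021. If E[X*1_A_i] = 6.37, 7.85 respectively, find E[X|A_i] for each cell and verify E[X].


For each cell A_i: E[X|A_i] = E[X*1_A_i] / P(A_i)
Step 1: E[X|A_1] = 6.37 / 0.2979 = 21.383014
Step 2: E[X|A_2] = 7.85 / 0.7021 = 11.180743
Verification: E[X] = sum E[X*1_A_i] = 6.37 + 7.85 = 14.22


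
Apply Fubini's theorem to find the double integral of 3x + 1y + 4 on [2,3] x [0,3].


By Fubini, integrate in x first, then y.
Step 1: Fix y, integrate over x in [2,3]:
  integral(3x + 1y + 4, x=2..3)
  = 3*(3^2 - 2^2)/2 + (1y + 4)*(3 - 2)
  = 7.5 + (1y + 4)*1
  = 7.5 + 1y + 4
  = 11.5 + 1y
Step 2: Integrate over y in [0,3]:
  integral(11.5 + 1y, y=0..3)
  = 11.5*3 + 1*(3^2 - 0^2)/2
  = 34.5 + 4.5
  = 39


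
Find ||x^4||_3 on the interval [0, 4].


Step 1: ||f||_3 = (integral_0^4 |x^4|^3 dx)^(1/3)
     = (integral_0^4 x^12 dx)^(1/3)
Step 2: integral_0^4 x^12 dx = [x^13/(13)] from 0 to 4 = 4^13/13
     = 67108864/13 = 5.162220e+06
Step 3: ||f||_3 = (5.162220e+06)^(1/3) = 172.827234


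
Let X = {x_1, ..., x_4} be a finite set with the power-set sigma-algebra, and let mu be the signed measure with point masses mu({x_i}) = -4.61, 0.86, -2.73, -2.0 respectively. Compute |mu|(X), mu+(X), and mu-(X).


Step 1: Every measurable set is a union of atoms (the cells / points), so a Hahn decomposition is
  obtained by grouping atoms by sign: P = union of atoms with mu > 0, N = union of the remaining atoms.
  Atoms in P (indices): 2;  atoms in N (indices): 1, 3, 4
  Positive values: 0.86
  Negative values: -4.61, -2.73, -2
Step 2: mu+(X) = mu(P) = sum of positive atom values = 0.86
Step 3: mu-(X) = -mu(N) = sum of |negative atom values| = 9.34
Step 4: |mu|(X) = mu+(X) + mu-(X) = 0.86 + 9.34 = 10.2


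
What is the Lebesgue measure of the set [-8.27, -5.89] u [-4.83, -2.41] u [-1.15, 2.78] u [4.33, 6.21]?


For pairwise disjoint intervals, m(union) = sum of lengths.
= (-5.89 - -8.27) + (-2.41 - -4.83) + (2.78 - -1.15) + (6.21 - 4.33)
= 2.38 + 2.42 + 3.93 + 1.88
= 10.61


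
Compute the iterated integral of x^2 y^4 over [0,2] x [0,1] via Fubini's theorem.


By Fubini's theorem, the double integral factors as a product of single integrals:
Step 1: integral_0^2 x^2 dx = [x^3/3] from 0 to 2
     = 2^3/3 = 2.666667
Step 2: integral_0^1 y^4 dy = [y^5/5] from 0 to 1
     = 1^5/5 = 0.2
Step 3: Double integral = 2.666667 * 0.2 = 0.533333


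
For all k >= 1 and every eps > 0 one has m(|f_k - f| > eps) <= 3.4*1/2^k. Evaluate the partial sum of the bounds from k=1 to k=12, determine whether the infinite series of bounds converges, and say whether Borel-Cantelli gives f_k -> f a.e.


Step 1: List the terms 3.4*1/2^k for k = 1 to 12:
  k=1: 1.7
  k=2: 0.85
  k=3: 0.425
  k=4: 0.2125
  k=5: 0.10625
  k=6: 0.053125
  k=7: 0.026562
  k=8: 0.013281
  k=9: 0.006641
  k=10: 0.00332
  k=11: 0.00166
  k=12: 8.300781e-04
Step 2: Partial sum = 1.7 + 0.85 + 0.425 + 0.2125 + 0.10625 + 0.053125 + 0.026562 + 0.013281 + 0.006641 + 0.00332 + 0.00166 + 8.300781e-04
     = 3.39917
Step 3: The full series sum_(k>=1) 3.4*1/2^k converges (geometric series with ratio 1/2 < 1; a constant multiple of a convergent series converges).
Step 4: Fix eps > 0. Since sum_k m(|f_k - f| > eps) < infinity, the Borel-Cantelli lemma gives
        m(limsup_k {|f_k - f| > eps}) = 0, i.e. for a.e. x, |f_k(x) - f(x)| <= eps for all large k.
        Applying this with eps = 1/j for j = 1, 2, ... and intersecting the countably many full-measure sets,
        for a.e. x we get limsup_k |f_k(x) - f(x)| <= 1/j for every j, hence f_k -> f almost everywhere.
Conclusion: series converges; Borel-Cantelli yields f_k -> f a.e.
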